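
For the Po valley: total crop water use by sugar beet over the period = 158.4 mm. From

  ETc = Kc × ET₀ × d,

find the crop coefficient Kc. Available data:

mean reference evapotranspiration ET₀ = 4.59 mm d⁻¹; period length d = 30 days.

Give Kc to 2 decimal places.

ETc = Kc × ET₀ × d  ⇒  Kc = ETc / (ET₀ × d)
Kc = 158.4 / (4.59 × 30) = 158.4 / 137.70 = 1.1503

1.15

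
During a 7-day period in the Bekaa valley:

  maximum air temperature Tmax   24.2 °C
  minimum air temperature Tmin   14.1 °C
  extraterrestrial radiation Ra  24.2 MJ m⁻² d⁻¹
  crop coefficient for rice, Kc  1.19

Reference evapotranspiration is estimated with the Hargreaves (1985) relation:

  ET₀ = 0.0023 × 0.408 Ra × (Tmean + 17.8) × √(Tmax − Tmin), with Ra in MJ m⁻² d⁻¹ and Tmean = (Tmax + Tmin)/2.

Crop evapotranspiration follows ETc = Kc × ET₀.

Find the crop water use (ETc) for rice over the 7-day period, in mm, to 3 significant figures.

Tmean = (24.2 + 14.1)/2 = 19.15 °C
0.408 Ra = 0.408 × 24.2 = 9.8736 mm/d equivalent
ET₀ = 0.0023 × 9.8736 × (19.15 + 17.8) × √10.1 = 0.0023 × 9.8736 × 36.95 × 3.1780 = 2.6667 mm/d
ETc = Kc × ET₀ = 1.19 × 2.6667 = 3.1734 mm/d
Over 7 days: 3.1734 × 7 = 22.214 mm

22.2 mm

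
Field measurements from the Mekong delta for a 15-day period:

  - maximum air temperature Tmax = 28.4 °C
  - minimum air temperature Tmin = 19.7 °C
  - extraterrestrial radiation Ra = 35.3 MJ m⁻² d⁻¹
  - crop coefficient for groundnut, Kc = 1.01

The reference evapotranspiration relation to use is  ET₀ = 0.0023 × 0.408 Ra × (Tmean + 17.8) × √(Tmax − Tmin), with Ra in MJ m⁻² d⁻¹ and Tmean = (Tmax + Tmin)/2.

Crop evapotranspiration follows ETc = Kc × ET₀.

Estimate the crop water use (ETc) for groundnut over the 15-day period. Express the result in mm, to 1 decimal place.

Tmean = (28.4 + 19.7)/2 = 24.05 °C
0.408 Ra = 0.408 × 35.3 = 14.4024 mm/d equivalent
ET₀ = 0.0023 × 14.4024 × (24.05 + 17.8) × √8.7 = 0.0023 × 14.4024 × 41.85 × 2.9496 = 4.0890 mm/d
ETc = Kc × ET₀ = 1.01 × 4.0890 = 4.1299 mm/d
Over 15 days: 4.1299 × 15 = 61.949 mm

61.9 mm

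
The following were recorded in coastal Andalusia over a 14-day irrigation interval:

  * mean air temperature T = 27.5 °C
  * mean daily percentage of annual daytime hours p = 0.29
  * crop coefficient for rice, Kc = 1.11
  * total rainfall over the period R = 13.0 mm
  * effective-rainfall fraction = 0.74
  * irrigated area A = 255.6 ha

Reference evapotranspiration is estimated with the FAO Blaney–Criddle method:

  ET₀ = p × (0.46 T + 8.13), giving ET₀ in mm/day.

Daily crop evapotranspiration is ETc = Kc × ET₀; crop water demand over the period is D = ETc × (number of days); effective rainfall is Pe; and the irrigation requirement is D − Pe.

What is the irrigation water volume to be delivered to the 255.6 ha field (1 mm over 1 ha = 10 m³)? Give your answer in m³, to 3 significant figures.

ET₀ = 0.29 × (0.46 × 27.5 + 8.13) = 0.29 × 20.780 = 6.0262 mm/d
ETc = Kc × ET₀ = 1.11 × 6.0262 = 6.6891 mm/d
Crop demand D = ETc × 14 d = 6.6891 × 14 = 93.647 mm
Pe = 0.74 × 13.0 = 9.620 mm
D − Pe = 93.647 − 9.620 = 84.027 mm
Volume = 84.027 mm × 255.6 ha × 10 = 214773.0 m³

215000 m³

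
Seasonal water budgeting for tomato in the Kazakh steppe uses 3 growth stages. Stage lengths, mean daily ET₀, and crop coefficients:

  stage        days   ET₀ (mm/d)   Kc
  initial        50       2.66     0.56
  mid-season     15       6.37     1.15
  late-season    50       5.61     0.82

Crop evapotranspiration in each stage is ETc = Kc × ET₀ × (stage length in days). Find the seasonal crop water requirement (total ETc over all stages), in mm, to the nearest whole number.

initial: 0.56 × 2.66 × 50 = 74.48 mm
mid-season: 1.15 × 6.37 × 15 = 109.88 mm
late-season: 0.82 × 5.61 × 50 = 230.01 mm
Seasonal total = 414.37 mm

414 mm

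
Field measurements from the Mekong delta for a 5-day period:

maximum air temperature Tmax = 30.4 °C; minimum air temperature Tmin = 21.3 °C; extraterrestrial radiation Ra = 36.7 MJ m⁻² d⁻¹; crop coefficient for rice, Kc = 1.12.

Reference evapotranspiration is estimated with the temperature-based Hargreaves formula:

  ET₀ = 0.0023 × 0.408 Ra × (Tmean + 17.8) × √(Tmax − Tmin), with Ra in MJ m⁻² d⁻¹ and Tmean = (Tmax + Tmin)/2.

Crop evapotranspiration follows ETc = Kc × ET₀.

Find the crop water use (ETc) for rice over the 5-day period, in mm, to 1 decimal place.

25.4 mm

Tmean = (30.4 + 21.3)/2 = 25.85 °C
0.408 Ra = 0.408 × 36.7 = 14.9736 mm/d equivalent
ET₀ = 0.0023 × 14.9736 × (25.85 + 17.8) × √9.1 = 0.0023 × 14.9736 × 43.65 × 3.0166 = 4.5348 mm/d
ETc = Kc × ET₀ = 1.12 × 4.5348 = 5.0790 mm/d
Over 5 days: 5.0790 × 5 = 25.395 mm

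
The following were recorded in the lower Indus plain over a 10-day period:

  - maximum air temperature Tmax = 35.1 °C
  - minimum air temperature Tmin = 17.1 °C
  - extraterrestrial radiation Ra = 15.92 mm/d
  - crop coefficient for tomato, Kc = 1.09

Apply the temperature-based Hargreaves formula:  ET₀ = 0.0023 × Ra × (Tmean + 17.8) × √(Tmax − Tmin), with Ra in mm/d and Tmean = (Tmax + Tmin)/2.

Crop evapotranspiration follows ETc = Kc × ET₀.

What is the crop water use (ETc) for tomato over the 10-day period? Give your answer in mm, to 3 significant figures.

74.3 mm

Tmean = (35.1 + 17.1)/2 = 26.10 °C
ET₀ = 0.0023 × 15.92 × (26.10 + 17.8) × √18.0 = 0.0023 × 15.92 × 43.90 × 4.2426 = 6.8197 mm/d
ETc = Kc × ET₀ = 1.09 × 6.8197 = 7.4335 mm/d
Over 10 days: 7.4335 × 10 = 74.335 mm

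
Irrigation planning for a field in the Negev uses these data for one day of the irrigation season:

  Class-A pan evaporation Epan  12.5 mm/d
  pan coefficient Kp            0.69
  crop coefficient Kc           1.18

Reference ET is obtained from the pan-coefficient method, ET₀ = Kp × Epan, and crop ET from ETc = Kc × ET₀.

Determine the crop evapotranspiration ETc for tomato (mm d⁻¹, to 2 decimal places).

10.18 mm d⁻¹

ET₀ = 0.69 × 12.5 = 8.6250 mm/d
ETc = Kc × ET₀ = 1.18 × 8.6250 = 10.1775 mm/d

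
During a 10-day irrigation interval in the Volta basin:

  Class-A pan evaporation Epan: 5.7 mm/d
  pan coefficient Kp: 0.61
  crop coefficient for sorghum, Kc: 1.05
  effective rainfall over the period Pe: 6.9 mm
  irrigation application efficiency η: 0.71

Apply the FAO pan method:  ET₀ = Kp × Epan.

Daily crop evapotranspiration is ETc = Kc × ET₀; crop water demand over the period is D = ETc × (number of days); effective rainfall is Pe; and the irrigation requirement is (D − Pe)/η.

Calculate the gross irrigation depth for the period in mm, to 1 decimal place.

ET₀ = 0.61 × 5.7 = 3.4770 mm/d
ETc = Kc × ET₀ = 1.05 × 3.4770 = 3.6509 mm/d
Crop demand D = ETc × 10 d = 3.6509 × 10 = 36.509 mm
D − Pe = 36.509 − 6.9 = 29.609 mm
Gross irrigation = 29.609 / 0.71 = 41.703 mm

41.7 mm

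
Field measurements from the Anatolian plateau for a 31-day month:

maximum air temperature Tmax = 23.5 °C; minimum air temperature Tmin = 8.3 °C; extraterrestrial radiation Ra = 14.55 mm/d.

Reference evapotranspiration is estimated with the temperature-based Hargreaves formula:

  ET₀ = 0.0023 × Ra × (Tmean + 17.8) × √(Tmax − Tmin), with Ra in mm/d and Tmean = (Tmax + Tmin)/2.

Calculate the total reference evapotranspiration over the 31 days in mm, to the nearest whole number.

136 mm

Tmean = (23.5 + 8.3)/2 = 15.90 °C
ET₀ = 0.0023 × 14.55 × (15.90 + 17.8) × √15.2 = 0.0023 × 14.55 × 33.70 × 3.8987 = 4.3968 mm/d
Over 31 days: 4.3968 × 31 = 136.301 mm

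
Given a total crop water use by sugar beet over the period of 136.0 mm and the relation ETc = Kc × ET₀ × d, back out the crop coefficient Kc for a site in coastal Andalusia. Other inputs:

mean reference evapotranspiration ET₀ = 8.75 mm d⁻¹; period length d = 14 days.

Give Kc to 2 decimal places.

ETc = Kc × ET₀ × d  ⇒  Kc = ETc / (ET₀ × d)
Kc = 136.0 / (8.75 × 14) = 136.0 / 122.50 = 1.1102

1.11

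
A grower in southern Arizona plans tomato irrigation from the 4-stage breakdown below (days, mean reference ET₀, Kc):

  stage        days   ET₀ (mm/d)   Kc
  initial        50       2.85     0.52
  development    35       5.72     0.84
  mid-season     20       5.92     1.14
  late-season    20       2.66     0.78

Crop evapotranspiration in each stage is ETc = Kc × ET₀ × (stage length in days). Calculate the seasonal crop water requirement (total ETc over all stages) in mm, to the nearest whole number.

419 mm

initial: 0.52 × 2.85 × 50 = 74.10 mm
development: 0.84 × 5.72 × 35 = 168.17 mm
mid-season: 1.14 × 5.92 × 20 = 134.98 mm
late-season: 0.78 × 2.66 × 20 = 41.50 mm
Seasonal total = 418.75 mm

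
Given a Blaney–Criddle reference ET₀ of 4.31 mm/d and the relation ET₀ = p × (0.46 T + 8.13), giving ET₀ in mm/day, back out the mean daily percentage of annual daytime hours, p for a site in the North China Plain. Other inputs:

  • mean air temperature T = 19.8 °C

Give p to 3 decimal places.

p = ET₀ / (0.46 T + 8.13) = 4.31 / (0.46 × 19.8 + 8.13) = 4.31 / 17.238 = 0.2500

0.250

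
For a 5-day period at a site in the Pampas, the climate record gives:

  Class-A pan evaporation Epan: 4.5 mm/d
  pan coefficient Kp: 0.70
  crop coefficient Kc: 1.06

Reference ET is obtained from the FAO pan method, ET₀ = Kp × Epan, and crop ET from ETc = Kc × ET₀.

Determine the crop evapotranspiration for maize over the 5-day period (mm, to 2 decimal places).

ET₀ = 0.70 × 4.5 = 3.1500 mm/d
ETc = Kc × ET₀ = 1.06 × 3.1500 = 3.3390 mm/d
Over 5 days: 3.3390 × 5 = 16.695 mm

16.70 mm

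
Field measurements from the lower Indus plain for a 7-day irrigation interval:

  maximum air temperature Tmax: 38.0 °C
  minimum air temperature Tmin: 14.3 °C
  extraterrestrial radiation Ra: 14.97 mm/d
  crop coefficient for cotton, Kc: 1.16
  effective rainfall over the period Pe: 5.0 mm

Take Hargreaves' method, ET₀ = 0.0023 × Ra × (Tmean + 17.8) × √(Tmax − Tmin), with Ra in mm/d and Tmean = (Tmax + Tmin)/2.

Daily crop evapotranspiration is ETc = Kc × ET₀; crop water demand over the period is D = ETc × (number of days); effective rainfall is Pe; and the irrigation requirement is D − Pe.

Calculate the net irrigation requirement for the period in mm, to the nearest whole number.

Tmean = (38.0 + 14.3)/2 = 26.15 °C
ET₀ = 0.0023 × 14.97 × (26.15 + 17.8) × √23.7 = 0.0023 × 14.97 × 43.95 × 4.8683 = 7.3669 mm/d
ETc = Kc × ET₀ = 1.16 × 7.3669 = 8.5456 mm/d
Crop demand D = ETc × 7 d = 8.5456 × 7 = 59.819 mm
D − Pe = 59.819 − 5.0 = 54.819 mm

55 mm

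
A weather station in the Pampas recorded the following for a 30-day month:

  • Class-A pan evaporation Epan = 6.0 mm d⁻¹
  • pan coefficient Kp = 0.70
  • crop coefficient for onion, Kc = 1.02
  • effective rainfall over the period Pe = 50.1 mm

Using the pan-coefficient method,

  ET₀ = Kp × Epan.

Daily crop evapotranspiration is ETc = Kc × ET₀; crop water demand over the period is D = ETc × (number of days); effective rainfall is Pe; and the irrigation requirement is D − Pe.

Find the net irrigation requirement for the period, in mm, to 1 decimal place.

78.4 mm

ET₀ = 0.70 × 6.0 = 4.2000 mm/d
ETc = Kc × ET₀ = 1.02 × 4.2000 = 4.2840 mm/d
Crop demand D = ETc × 30 d = 4.2840 × 30 = 128.520 mm
D − Pe = 128.520 − 50.1 = 78.420 mm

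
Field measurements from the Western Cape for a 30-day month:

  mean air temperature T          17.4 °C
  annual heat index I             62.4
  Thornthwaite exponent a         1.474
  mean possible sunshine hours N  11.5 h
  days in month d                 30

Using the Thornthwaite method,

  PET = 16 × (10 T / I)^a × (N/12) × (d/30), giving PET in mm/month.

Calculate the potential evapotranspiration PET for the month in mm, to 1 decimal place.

69.5 mm

10T/I = 10 × 17.4 / 62.4 = 2.7885
(10T/I)^a = 2.7885^1.474 = 4.5339
Uncorrected PET = 16 × 4.5339 = 72.542 mm
Correction = (N/12)(d/30) = (11.5/12)(30/30) = 0.9583
PET = 72.542 × 0.9583 = 69.517 mm/month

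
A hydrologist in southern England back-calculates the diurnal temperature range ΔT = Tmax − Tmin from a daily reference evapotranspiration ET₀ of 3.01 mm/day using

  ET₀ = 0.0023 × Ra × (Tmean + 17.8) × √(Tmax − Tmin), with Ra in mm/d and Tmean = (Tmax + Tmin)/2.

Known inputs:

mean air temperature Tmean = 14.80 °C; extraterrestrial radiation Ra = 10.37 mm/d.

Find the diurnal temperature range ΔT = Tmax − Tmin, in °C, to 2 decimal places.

√ΔT = ET₀ / [0.0023 × Ra × (Tmean+17.8)] = 3.01 / (0.0023 × 10.37 × 32.60) = 3.8712
ΔT = 3.8712² = 14.986 °C

14.99 °C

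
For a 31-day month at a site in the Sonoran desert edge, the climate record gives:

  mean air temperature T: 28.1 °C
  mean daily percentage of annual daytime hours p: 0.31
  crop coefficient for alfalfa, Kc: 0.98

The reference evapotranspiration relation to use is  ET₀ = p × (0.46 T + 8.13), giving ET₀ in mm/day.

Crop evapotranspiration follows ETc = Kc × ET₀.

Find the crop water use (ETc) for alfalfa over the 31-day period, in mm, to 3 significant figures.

ET₀ = 0.31 × (0.46 × 28.1 + 8.13) = 0.31 × 21.056 = 6.5274 mm/d
ETc = Kc × ET₀ = 0.98 × 6.5274 = 6.3969 mm/d
Over 31 days: 6.3969 × 31 = 198.304 mm

198 mm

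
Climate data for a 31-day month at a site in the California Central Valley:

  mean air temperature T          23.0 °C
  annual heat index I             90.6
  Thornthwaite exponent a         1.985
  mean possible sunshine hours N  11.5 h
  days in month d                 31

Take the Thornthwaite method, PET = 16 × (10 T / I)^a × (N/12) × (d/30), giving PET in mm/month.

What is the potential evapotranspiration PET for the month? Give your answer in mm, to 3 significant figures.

101 mm

10T/I = 10 × 23.0 / 90.6 = 2.5386
(10T/I)^a = 2.5386^1.985 = 6.3551
Uncorrected PET = 16 × 6.3551 = 101.682 mm
Correction = (N/12)(d/30) = (11.5/12)(31/30) = 0.9903
PET = 101.682 × 0.9903 = 100.696 mm/month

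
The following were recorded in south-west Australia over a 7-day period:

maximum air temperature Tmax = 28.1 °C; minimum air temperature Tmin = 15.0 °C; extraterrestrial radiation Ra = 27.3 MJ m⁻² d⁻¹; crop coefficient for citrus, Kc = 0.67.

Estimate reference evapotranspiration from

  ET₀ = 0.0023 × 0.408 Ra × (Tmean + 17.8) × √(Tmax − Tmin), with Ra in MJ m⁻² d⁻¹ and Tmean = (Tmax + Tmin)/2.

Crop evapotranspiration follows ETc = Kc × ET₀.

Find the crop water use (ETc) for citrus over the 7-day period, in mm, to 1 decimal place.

Tmean = (28.1 + 15.0)/2 = 21.55 °C
0.408 Ra = 0.408 × 27.3 = 11.1384 mm/d equivalent
ET₀ = 0.0023 × 11.1384 × (21.55 + 17.8) × √13.1 = 0.0023 × 11.1384 × 39.35 × 3.6194 = 3.6486 mm/d
ETc = Kc × ET₀ = 0.67 × 3.6486 = 2.4446 mm/d
Over 7 days: 2.4446 × 7 = 17.112 mm

17.1 mm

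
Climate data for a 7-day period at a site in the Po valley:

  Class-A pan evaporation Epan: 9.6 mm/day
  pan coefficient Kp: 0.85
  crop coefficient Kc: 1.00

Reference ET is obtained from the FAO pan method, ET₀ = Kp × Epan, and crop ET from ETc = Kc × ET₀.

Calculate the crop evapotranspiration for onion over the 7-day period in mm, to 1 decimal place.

57.1 mm

ET₀ = 0.85 × 9.6 = 8.1600 mm/d
ETc = Kc × ET₀ = 1.00 × 8.1600 = 8.1600 mm/d
Over 7 days: 8.1600 × 7 = 57.120 mm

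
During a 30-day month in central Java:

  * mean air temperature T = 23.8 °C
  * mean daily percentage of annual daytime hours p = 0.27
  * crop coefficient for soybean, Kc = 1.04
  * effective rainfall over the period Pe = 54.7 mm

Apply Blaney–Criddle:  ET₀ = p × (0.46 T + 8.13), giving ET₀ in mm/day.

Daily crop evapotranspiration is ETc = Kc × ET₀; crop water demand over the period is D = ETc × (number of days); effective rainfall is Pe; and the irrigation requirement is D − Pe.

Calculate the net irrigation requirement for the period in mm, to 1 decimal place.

106.0 mm

ET₀ = 0.27 × (0.46 × 23.8 + 8.13) = 0.27 × 19.078 = 5.1511 mm/d
ETc = Kc × ET₀ = 1.04 × 5.1511 = 5.3571 mm/d
Crop demand D = ETc × 30 d = 5.3571 × 30 = 160.713 mm
D − Pe = 160.713 − 54.7 = 106.013 mm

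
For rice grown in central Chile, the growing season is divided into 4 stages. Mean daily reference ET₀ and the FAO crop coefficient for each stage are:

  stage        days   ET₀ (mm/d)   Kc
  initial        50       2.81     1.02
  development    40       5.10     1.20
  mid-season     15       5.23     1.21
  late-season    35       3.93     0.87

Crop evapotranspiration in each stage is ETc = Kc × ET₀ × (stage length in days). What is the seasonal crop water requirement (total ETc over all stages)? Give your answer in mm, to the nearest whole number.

initial: 1.02 × 2.81 × 50 = 143.31 mm
development: 1.20 × 5.10 × 40 = 244.80 mm
mid-season: 1.21 × 5.23 × 15 = 94.92 mm
late-season: 0.87 × 3.93 × 35 = 119.67 mm
Seasonal total = 602.70 mm

603 mm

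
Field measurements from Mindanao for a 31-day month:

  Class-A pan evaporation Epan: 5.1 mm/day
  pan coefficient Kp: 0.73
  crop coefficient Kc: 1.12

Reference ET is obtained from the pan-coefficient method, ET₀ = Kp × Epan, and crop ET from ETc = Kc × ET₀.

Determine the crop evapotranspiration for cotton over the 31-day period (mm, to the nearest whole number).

ET₀ = 0.73 × 5.1 = 3.7230 mm/d
ETc = Kc × ET₀ = 1.12 × 3.7230 = 4.1698 mm/d
Over 31 days: 4.1698 × 31 = 129.264 mm

129 mm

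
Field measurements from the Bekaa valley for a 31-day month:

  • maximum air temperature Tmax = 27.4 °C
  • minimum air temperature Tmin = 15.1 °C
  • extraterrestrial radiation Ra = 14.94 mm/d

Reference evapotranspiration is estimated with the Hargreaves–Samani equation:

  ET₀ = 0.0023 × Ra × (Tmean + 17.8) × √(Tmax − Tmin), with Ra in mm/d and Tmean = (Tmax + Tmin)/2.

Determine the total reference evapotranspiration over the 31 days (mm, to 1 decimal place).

145.9 mm

Tmean = (27.4 + 15.1)/2 = 21.25 °C
ET₀ = 0.0023 × 14.94 × (21.25 + 17.8) × √12.3 = 0.0023 × 14.94 × 39.05 × 3.5071 = 4.7060 mm/d
Over 31 days: 4.7060 × 31 = 145.886 mm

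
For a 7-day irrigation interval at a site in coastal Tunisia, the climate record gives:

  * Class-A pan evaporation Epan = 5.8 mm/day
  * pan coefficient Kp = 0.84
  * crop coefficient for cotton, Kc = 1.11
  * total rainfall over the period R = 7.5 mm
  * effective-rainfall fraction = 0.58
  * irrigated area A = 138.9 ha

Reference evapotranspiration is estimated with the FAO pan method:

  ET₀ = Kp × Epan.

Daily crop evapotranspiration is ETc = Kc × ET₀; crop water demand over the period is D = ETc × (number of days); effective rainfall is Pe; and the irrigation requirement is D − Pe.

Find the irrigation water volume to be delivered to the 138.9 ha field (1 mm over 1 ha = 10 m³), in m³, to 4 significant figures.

ET₀ = 0.84 × 5.8 = 4.8720 mm/d
ETc = Kc × ET₀ = 1.11 × 4.8720 = 5.4079 mm/d
Crop demand D = ETc × 7 d = 5.4079 × 7 = 37.855 mm
Pe = 0.58 × 7.5 = 4.350 mm
D − Pe = 37.855 − 4.350 = 33.505 mm
Volume = 33.505 mm × 138.9 ha × 10 = 46538.4 m³

46540 m³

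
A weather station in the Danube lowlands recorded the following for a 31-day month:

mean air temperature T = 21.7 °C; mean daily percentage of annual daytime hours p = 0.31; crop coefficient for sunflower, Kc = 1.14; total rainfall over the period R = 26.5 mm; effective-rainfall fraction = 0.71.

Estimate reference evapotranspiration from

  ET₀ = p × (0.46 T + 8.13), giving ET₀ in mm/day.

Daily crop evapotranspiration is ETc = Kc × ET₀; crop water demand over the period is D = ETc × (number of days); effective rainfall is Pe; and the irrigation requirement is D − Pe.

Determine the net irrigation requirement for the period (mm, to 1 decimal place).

179.6 mm

ET₀ = 0.31 × (0.46 × 21.7 + 8.13) = 0.31 × 18.112 = 5.6147 mm/d
ETc = Kc × ET₀ = 1.14 × 5.6147 = 6.4008 mm/d
Crop demand D = ETc × 31 d = 6.4008 × 31 = 198.425 mm
Pe = 0.71 × 26.5 = 18.815 mm
D − Pe = 198.425 − 18.815 = 179.610 mm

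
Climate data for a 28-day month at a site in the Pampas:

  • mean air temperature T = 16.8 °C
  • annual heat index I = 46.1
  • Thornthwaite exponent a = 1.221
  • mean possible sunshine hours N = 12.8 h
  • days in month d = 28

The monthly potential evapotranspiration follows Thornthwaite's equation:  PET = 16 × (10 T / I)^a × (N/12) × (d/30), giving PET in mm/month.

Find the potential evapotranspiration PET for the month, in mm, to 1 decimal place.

10T/I = 10 × 16.8 / 46.1 = 3.6443
(10T/I)^a = 3.6443^1.221 = 4.8499
Uncorrected PET = 16 × 4.8499 = 77.598 mm
Correction = (N/12)(d/30) = (12.8/12)(28/30) = 0.9956
PET = 77.598 × 0.9956 = 77.257 mm/month

77.3 mm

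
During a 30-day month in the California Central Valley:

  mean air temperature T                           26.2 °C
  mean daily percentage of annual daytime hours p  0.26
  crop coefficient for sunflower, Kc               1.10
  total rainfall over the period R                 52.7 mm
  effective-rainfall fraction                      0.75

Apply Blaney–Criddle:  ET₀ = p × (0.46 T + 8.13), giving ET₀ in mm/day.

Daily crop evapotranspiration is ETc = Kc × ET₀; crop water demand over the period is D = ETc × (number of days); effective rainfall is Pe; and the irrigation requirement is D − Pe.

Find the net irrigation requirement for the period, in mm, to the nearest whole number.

134 mm

ET₀ = 0.26 × (0.46 × 26.2 + 8.13) = 0.26 × 20.182 = 5.2473 mm/d
ETc = Kc × ET₀ = 1.10 × 5.2473 = 5.7720 mm/d
Crop demand D = ETc × 30 d = 5.7720 × 30 = 173.160 mm
Pe = 0.75 × 52.7 = 39.525 mm
D − Pe = 173.160 − 39.525 = 133.635 mm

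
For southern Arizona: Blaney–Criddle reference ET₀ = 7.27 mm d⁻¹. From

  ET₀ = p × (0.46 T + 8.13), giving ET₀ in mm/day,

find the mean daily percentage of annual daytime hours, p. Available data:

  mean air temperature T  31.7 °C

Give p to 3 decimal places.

p = ET₀ / (0.46 T + 8.13) = 7.27 / (0.46 × 31.7 + 8.13) = 7.27 / 22.712 = 0.3201

0.320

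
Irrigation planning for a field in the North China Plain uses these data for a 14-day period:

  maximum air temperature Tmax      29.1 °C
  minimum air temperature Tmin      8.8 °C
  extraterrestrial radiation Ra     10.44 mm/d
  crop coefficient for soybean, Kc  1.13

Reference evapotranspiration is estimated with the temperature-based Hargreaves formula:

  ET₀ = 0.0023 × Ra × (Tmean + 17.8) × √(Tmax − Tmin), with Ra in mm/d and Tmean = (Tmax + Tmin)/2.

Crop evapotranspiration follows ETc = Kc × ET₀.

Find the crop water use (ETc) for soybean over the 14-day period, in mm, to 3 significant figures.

Tmean = (29.1 + 8.8)/2 = 18.95 °C
ET₀ = 0.0023 × 10.44 × (18.95 + 17.8) × √20.3 = 0.0023 × 10.44 × 36.75 × 4.5056 = 3.9759 mm/d
ETc = Kc × ET₀ = 1.13 × 3.9759 = 4.4928 mm/d
Over 14 days: 4.4928 × 14 = 62.899 mm

62.9 mm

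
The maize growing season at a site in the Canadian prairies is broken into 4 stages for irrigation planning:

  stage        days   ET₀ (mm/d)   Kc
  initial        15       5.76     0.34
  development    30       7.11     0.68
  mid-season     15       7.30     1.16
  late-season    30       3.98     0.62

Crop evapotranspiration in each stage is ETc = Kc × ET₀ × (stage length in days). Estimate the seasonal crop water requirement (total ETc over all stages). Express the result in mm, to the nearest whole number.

initial: 0.34 × 5.76 × 15 = 29.38 mm
development: 0.68 × 7.11 × 30 = 145.04 mm
mid-season: 1.16 × 7.30 × 15 = 127.02 mm
late-season: 0.62 × 3.98 × 30 = 74.03 mm
Seasonal total = 375.47 mm

375 mm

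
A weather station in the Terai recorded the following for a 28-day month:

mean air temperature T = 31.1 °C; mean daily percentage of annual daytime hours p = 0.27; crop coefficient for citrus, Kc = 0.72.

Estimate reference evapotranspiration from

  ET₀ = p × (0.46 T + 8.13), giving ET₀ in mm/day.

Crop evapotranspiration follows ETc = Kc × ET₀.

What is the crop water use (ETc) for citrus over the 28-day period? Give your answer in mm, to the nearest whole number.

122 mm

ET₀ = 0.27 × (0.46 × 31.1 + 8.13) = 0.27 × 22.436 = 6.0577 mm/d
ETc = Kc × ET₀ = 0.72 × 6.0577 = 4.3615 mm/d
Over 28 days: 4.3615 × 28 = 122.122 mm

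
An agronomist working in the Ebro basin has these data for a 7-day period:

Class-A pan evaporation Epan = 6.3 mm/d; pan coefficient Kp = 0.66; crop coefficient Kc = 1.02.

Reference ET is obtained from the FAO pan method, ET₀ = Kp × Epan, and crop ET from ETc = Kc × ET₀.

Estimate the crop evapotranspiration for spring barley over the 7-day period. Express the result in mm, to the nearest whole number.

30 mm

ET₀ = 0.66 × 6.3 = 4.1580 mm/d
ETc = Kc × ET₀ = 1.02 × 4.1580 = 4.2412 mm/d
Over 7 days: 4.2412 × 7 = 29.688 mm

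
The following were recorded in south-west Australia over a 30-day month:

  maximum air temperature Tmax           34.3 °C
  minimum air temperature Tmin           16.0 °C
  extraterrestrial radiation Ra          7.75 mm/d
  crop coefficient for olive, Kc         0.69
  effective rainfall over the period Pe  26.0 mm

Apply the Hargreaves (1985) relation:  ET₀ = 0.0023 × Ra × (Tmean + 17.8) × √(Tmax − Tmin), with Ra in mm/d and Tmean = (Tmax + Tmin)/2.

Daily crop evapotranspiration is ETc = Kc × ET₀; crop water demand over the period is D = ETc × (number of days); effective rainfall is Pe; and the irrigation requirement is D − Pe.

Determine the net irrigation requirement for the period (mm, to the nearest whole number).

Tmean = (34.3 + 16.0)/2 = 25.15 °C
ET₀ = 0.0023 × 7.75 × (25.15 + 17.8) × √18.3 = 0.0023 × 7.75 × 42.95 × 4.2778 = 3.2750 mm/d
ETc = Kc × ET₀ = 0.69 × 3.2750 = 2.2598 mm/d
Crop demand D = ETc × 30 d = 2.2598 × 30 = 67.794 mm
D − Pe = 67.794 − 26.0 = 41.794 mm

42 mm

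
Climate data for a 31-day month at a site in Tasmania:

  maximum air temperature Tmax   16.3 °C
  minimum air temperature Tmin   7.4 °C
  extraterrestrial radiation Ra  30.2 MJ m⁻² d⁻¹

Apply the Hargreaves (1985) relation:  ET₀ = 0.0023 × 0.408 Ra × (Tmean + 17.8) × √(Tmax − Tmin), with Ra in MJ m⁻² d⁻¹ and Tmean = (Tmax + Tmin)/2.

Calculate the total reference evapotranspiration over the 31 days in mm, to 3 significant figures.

Tmean = (16.3 + 7.4)/2 = 11.85 °C
0.408 Ra = 0.408 × 30.2 = 12.3216 mm/d equivalent
ET₀ = 0.0023 × 12.3216 × (11.85 + 17.8) × √8.9 = 0.0023 × 12.3216 × 29.65 × 2.9833 = 2.5068 mm/d
Over 31 days: 2.5068 × 31 = 77.711 mm

77.7 mm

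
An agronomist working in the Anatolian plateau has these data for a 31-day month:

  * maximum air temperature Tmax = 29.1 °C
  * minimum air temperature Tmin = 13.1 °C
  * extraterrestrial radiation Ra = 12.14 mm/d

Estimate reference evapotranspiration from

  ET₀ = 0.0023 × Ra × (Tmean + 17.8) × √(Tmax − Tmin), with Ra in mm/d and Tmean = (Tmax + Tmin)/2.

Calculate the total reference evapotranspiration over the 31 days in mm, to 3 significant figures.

Tmean = (29.1 + 13.1)/2 = 21.10 °C
ET₀ = 0.0023 × 12.14 × (21.10 + 17.8) × √16.0 = 0.0023 × 12.14 × 38.90 × 4.0000 = 4.3447 mm/d
Over 31 days: 4.3447 × 31 = 134.686 mm

135 mm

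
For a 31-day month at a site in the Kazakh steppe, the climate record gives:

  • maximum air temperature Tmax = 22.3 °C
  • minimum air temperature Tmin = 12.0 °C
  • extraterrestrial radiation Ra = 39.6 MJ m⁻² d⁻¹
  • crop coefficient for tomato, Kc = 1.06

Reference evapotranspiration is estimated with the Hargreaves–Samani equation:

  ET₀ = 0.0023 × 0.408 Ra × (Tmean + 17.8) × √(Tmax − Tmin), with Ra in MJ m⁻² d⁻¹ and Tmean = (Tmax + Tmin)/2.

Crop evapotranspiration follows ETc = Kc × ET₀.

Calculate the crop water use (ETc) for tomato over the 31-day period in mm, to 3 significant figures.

137 mm

Tmean = (22.3 + 12.0)/2 = 17.15 °C
0.408 Ra = 0.408 × 39.6 = 16.1568 mm/d equivalent
ET₀ = 0.0023 × 16.1568 × (17.15 + 17.8) × √10.3 = 0.0023 × 16.1568 × 34.95 × 3.2094 = 4.1683 mm/d
ETc = Kc × ET₀ = 1.06 × 4.1683 = 4.4184 mm/d
Over 31 days: 4.4184 × 31 = 136.970 mm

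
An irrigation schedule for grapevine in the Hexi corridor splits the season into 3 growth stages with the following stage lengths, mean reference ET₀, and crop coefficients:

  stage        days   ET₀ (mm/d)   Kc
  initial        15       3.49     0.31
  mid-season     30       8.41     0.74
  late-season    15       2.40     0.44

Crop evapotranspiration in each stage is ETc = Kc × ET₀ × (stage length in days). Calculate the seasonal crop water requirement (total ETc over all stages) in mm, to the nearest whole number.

219 mm

initial: 0.31 × 3.49 × 15 = 16.23 mm
mid-season: 0.74 × 8.41 × 30 = 186.70 mm
late-season: 0.44 × 2.40 × 15 = 15.84 mm
Seasonal total = 218.77 mm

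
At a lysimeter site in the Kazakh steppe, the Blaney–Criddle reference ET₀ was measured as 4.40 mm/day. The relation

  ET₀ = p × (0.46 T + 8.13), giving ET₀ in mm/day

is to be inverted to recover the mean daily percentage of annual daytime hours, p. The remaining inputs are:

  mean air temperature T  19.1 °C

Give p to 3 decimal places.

p = ET₀ / (0.46 T + 8.13) = 4.40 / (0.46 × 19.1 + 8.13) = 4.40 / 16.916 = 0.2601

0.260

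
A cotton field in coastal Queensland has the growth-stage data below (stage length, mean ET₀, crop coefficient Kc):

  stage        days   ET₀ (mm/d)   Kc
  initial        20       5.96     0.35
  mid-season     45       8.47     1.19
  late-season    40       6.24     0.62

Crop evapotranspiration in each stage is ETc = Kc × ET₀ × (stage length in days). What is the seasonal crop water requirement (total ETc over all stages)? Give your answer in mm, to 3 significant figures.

650 mm

initial: 0.35 × 5.96 × 20 = 41.72 mm
mid-season: 1.19 × 8.47 × 45 = 453.57 mm
late-season: 0.62 × 6.24 × 40 = 154.75 mm
Seasonal total = 650.04 mm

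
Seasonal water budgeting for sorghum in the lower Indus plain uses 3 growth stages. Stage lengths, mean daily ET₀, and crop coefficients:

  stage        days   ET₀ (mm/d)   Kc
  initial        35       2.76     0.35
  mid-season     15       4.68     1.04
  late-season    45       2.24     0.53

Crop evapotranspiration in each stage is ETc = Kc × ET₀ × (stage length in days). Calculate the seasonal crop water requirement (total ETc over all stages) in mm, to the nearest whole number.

initial: 0.35 × 2.76 × 35 = 33.81 mm
mid-season: 1.04 × 4.68 × 15 = 73.01 mm
late-season: 0.53 × 2.24 × 45 = 53.42 mm
Seasonal total = 160.24 mm

160 mm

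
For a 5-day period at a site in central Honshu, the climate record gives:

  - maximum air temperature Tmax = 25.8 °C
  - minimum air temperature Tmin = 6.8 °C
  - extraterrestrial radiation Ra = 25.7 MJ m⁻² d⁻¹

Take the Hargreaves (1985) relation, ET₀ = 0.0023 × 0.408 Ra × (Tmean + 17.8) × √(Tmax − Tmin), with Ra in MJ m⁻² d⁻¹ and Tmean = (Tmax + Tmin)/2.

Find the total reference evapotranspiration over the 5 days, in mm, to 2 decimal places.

Tmean = (25.8 + 6.8)/2 = 16.30 °C
0.408 Ra = 0.408 × 25.7 = 10.4856 mm/d equivalent
ET₀ = 0.0023 × 10.4856 × (16.30 + 17.8) × √19.0 = 0.0023 × 10.4856 × 34.10 × 4.3589 = 3.5847 mm/d
Over 5 days: 3.5847 × 5 = 17.924 mm

17.92 mm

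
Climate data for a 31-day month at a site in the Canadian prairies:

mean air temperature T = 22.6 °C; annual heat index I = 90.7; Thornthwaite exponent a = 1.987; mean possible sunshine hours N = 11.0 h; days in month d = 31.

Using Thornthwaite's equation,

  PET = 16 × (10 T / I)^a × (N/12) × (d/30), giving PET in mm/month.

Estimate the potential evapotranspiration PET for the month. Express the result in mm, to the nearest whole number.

93 mm

10T/I = 10 × 22.6 / 90.7 = 2.4917
(10T/I)^a = 2.4917^1.987 = 6.1353
Uncorrected PET = 16 × 6.1353 = 98.165 mm
Correction = (N/12)(d/30) = (11.0/12)(31/30) = 0.9472
PET = 98.165 × 0.9472 = 92.982 mm/month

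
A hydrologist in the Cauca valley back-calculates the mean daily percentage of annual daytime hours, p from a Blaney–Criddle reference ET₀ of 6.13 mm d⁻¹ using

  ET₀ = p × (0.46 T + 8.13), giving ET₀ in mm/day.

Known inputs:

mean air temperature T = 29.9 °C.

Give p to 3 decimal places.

0.280

p = ET₀ / (0.46 T + 8.13) = 6.13 / (0.46 × 29.9 + 8.13) = 6.13 / 21.884 = 0.2801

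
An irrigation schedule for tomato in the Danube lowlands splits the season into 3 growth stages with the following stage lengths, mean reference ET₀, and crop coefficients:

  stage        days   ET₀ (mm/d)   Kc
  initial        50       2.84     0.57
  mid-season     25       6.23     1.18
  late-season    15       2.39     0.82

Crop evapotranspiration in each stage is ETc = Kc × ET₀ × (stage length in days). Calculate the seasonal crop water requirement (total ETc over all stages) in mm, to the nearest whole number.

294 mm

initial: 0.57 × 2.84 × 50 = 80.94 mm
mid-season: 1.18 × 6.23 × 25 = 183.79 mm
late-season: 0.82 × 2.39 × 15 = 29.40 mm
Seasonal total = 294.13 mm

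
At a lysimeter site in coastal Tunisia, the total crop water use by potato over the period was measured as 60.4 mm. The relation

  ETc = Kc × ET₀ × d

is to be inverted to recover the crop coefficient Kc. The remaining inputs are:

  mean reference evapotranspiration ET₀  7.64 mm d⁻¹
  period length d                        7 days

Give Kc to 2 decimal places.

ETc = Kc × ET₀ × d  ⇒  Kc = ETc / (ET₀ × d)
Kc = 60.4 / (7.64 × 7) = 60.4 / 53.48 = 1.1294

1.13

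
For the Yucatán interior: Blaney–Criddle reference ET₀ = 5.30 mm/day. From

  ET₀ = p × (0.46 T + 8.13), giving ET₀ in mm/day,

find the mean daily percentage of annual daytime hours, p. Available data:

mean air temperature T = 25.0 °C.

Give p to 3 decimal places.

p = ET₀ / (0.46 T + 8.13) = 5.30 / (0.46 × 25.0 + 8.13) = 5.30 / 19.630 = 0.2700

0.270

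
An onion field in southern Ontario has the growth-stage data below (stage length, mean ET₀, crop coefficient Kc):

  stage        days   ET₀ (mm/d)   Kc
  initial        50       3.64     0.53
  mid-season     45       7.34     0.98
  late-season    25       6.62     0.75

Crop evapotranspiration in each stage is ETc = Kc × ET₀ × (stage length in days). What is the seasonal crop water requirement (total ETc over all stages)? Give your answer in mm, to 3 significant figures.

initial: 0.53 × 3.64 × 50 = 96.46 mm
mid-season: 0.98 × 7.34 × 45 = 323.69 mm
late-season: 0.75 × 6.62 × 25 = 124.13 mm
Seasonal total = 544.28 mm

544 mm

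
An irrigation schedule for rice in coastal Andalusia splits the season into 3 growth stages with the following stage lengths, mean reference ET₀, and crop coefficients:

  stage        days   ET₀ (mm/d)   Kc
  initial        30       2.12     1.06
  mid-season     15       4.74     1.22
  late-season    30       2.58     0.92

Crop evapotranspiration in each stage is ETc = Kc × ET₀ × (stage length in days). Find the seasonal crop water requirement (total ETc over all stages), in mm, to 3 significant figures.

initial: 1.06 × 2.12 × 30 = 67.42 mm
mid-season: 1.22 × 4.74 × 15 = 86.74 mm
late-season: 0.92 × 2.58 × 30 = 71.21 mm
Seasonal total = 225.37 mm

225 mm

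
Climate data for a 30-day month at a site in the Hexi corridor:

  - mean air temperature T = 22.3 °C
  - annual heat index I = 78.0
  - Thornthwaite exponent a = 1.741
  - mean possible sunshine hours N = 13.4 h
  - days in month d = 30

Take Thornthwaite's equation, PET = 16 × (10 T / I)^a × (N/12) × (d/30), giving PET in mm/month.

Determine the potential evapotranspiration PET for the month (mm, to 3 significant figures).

10T/I = 10 × 22.3 / 78.0 = 2.8590
(10T/I)^a = 2.8590^1.741 = 6.2269
Uncorrected PET = 16 × 6.2269 = 99.630 mm
Correction = (N/12)(d/30) = (13.4/12)(30/30) = 1.1167
PET = 99.630 × 1.1167 = 111.257 mm/month

111 mm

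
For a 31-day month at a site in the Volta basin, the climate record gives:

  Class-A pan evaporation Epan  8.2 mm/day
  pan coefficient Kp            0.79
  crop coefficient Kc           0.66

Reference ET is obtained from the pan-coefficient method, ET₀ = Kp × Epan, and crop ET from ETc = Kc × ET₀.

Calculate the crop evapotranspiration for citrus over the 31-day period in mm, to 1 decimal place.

132.5 mm

ET₀ = 0.79 × 8.2 = 6.4780 mm/d
ETc = Kc × ET₀ = 0.66 × 6.4780 = 4.2755 mm/d
Over 31 days: 4.2755 × 31 = 132.541 mm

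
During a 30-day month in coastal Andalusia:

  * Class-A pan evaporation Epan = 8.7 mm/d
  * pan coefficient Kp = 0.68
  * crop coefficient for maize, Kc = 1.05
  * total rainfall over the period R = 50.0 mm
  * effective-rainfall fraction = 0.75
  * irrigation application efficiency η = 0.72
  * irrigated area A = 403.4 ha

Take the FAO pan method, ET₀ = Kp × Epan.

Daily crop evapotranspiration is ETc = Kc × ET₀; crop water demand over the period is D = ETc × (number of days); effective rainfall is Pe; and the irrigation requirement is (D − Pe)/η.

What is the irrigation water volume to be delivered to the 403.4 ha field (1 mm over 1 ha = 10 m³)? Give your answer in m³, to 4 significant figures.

834000 m³

ET₀ = 0.68 × 8.7 = 5.9160 mm/d
ETc = Kc × ET₀ = 1.05 × 5.9160 = 6.2118 mm/d
Crop demand D = ETc × 30 d = 6.2118 × 30 = 186.354 mm
Pe = 0.75 × 50.0 = 37.500 mm
D − Pe = 186.354 − 37.500 = 148.854 mm
Gross irrigation = 148.854 / 0.72 = 206.742 mm
Volume = 206.742 mm × 403.4 ha × 10 = 833997.2 m³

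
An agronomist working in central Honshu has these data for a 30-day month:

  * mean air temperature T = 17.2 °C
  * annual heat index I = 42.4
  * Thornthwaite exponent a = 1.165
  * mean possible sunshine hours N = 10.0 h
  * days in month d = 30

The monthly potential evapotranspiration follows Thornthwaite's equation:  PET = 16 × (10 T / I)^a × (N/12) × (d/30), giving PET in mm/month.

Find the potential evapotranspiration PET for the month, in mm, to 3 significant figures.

10T/I = 10 × 17.2 / 42.4 = 4.0566
(10T/I)^a = 4.0566^1.165 = 5.1110
Uncorrected PET = 16 × 5.1110 = 81.776 mm
Correction = (N/12)(d/30) = (10.0/12)(30/30) = 0.8333
PET = 81.776 × 0.8333 = 68.144 mm/month

68.1 mm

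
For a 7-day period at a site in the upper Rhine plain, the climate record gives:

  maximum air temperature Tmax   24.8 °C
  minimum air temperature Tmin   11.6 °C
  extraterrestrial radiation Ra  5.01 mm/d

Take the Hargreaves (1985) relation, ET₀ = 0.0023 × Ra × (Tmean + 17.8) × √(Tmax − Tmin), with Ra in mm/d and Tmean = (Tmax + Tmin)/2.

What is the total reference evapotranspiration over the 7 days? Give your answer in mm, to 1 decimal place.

Tmean = (24.8 + 11.6)/2 = 18.20 °C
ET₀ = 0.0023 × 5.01 × (18.20 + 17.8) × √13.2 = 0.0023 × 5.01 × 36.00 × 3.6332 = 1.5072 mm/d
Over 7 days: 1.5072 × 7 = 10.550 mm

10.6 mm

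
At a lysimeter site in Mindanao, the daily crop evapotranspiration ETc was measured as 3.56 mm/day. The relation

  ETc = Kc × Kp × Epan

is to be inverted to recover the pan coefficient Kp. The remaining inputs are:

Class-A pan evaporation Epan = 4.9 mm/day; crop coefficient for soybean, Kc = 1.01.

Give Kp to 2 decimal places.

0.72

ETc = Kc × Kp × Epan  ⇒  Kp = ETc / (Kc × Epan)
Kp = 3.56 / (1.01 × 4.9) = 3.56 / 4.949 = 0.7193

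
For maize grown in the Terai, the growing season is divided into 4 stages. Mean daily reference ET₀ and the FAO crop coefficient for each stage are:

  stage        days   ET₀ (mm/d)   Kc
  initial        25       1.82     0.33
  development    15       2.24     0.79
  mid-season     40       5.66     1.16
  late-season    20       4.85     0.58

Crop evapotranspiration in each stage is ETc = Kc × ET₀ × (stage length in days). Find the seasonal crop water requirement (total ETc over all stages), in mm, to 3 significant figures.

360 mm

initial: 0.33 × 1.82 × 25 = 15.02 mm
development: 0.79 × 2.24 × 15 = 26.54 mm
mid-season: 1.16 × 5.66 × 40 = 262.62 mm
late-season: 0.58 × 4.85 × 20 = 56.26 mm
Seasonal total = 360.44 mm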